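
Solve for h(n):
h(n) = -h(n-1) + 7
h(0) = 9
First-order linear non-homogeneous.
Homogeneous solution: h_h(n) = A·(-1)^n.
Try constant particular solution h_p = K: K = -K + 7 ⇒ K = \frac{7}{2}.
General: h(n) = A·(-1)^n + \frac{7}{2}.
Apply h(0) = 9: A + \frac{7}{2} = 9 ⇒ A = \frac{11}{2}.
So h(n) = \frac{11 \left(-1\right)^{n}}{2} + \frac{7}{2}.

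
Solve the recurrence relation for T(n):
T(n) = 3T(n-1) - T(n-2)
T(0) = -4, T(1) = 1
Characteristic equation: x² - 3x + 1 = 0.
Discriminant Δ = (3)² + 4·(-1) = 5.
Roots r₁,₂ = (3 ± √5)/2, so r₁ = \frac{\sqrt{5}}{2} + \frac{3}{2}, r₂ = \frac{3}{2} - \frac{\sqrt{5}}{2}.
General solution: T(n) = A·r₁^n + B·r₂^n.
From the initial conditions, A + B = -4 and r₁A + r₂B = 1.
Since r₁ - r₂ = √5: A = (1 - (-4)r₂)/√5 = -2 + \frac{7 \sqrt{5}}{5}, and B = -4 - A = - \frac{7 \sqrt{5}}{5} - 2.
So T(n) = \left(-2 + \frac{7 \sqrt{5}}{5}\right)\left(\frac{\sqrt{5}}{2} + \frac{3}{2}\right)^n + \left(- \frac{7 \sqrt{5}}{5} - 2\right)\left(\frac{3}{2} - \frac{\sqrt{5}}{2}\right)^n.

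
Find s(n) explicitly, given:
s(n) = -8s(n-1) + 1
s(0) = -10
First-order linear non-homogeneous.
Homogeneous solution: s_h(n) = A·(-8)^n.
Try constant particular solution s_p = K: K = -8K + 1 ⇒ K = \frac{1}{9}.
General: s(n) = A·(-8)^n + \frac{1}{9}.
Apply s(0) = -10: A + \frac{1}{9} = -10 ⇒ A = - \frac{91}{9}.
So s(n) = \frac{1}{9} - \frac{91 \left(-8\right)^{n}}{9}.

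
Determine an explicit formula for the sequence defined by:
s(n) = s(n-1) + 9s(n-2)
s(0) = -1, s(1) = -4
Characteristic equation: x² - x - 9 = 0.
Discriminant Δ = (1)² + 4·(9) = 37.
Roots r₁,₂ = (1 ± √37)/2, so r₁ = \frac{1}{2} + \frac{\sqrt{37}}{2}, r₂ = \frac{1}{2} - \frac{\sqrt{37}}{2}.
General solution: s(n) = A·r₁^n + B·r₂^n.
From the initial conditions, A + B = -1 and r₁A + r₂B = -4.
Since r₁ - r₂ = √37: A = (-4 - (-1)r₂)/√37 = - \frac{7 \sqrt{37}}{74} - \frac{1}{2}, and B = -1 - A = - \frac{1}{2} + \frac{7 \sqrt{37}}{74}.
So s(n) = \left(- \frac{7 \sqrt{37}}{74} - \frac{1}{2}\right)\left(\frac{1}{2} + \frac{\sqrt{37}}{2}\right)^n + \left(- \frac{1}{2} + \frac{7 \sqrt{37}}{74}\right)\left(\frac{1}{2} - \frac{\sqrt{37}}{2}\right)^n.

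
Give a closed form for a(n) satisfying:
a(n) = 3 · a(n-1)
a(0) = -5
Pure geometric recurrence with ratio 3.
By induction a(n) = a(0) · (3)^n = - 5 \cdot 3^{n}.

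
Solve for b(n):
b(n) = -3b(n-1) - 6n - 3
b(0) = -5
First-order linear with linear forcing.
Homogeneous solution: b_h(n) = A·(-3)^n.
Try particular b_p(n) = pn + q. Substituting:
  pn + q = -3(p(n-1) + q) - 6n - 3.
Matching the n-coefficient: p = -3p - 6 ⇒ p = - \frac{3}{2}.
Matching constants: q = 3p - 3q - 3 ⇒ q = - \frac{15}{8}.
General: b(n) = A·(-3)^n - \frac{3 n}{2} - \frac{15}{8}.
Apply b(0) = -5: A - \frac{15}{8} = -5 ⇒ A = - \frac{25}{8}.
So b(n) = - \frac{25 \left(-3\right)^{n}}{8} - \frac{3 n}{2} - \frac{15}{8}.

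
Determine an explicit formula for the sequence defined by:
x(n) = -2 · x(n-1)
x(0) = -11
Pure geometric recurrence with ratio -2.
By induction x(n) = x(0) · (-2)^n = - 11 \left(-2\right)^{n}.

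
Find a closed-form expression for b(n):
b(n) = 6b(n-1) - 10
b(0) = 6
First-order linear non-homogeneous.
Homogeneous solution: b_h(n) = A·(6)^n.
Try constant particular solution b_p = K: K = 6K - 10 ⇒ K = 2.
General: b(n) = A·(6)^n + 2.
Apply b(0) = 6: A + 2 = 6 ⇒ A = 4.
So b(n) = 4 \cdot 6^{n} + 2.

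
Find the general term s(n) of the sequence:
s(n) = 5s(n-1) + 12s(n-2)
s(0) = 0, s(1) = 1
Characteristic equation: x² - 5x - 12 = 0.
Discriminant Δ = (5)² + 4·(12) = 73.
Roots r₁,₂ = (5 ± √73)/2, so r₁ = \frac{5}{2} + \frac{\sqrt{73}}{2}, r₂ = \frac{5}{2} - \frac{\sqrt{73}}{2}.
General solution: s(n) = A·r₁^n + B·r₂^n.
From the initial conditions, A + B = 0 and r₁A + r₂B = 1.
Since r₁ - r₂ = √73: A = (1 - (0)r₂)/√73 = \frac{\sqrt{73}}{73}, and B = 0 - A = - \frac{\sqrt{73}}{73}.
So s(n) = \left(\frac{\sqrt{73}}{73}\right)\left(\frac{5}{2} + \frac{\sqrt{73}}{2}\right)^n + \left(- \frac{\sqrt{73}}{73}\right)\left(\frac{5}{2} - \frac{\sqrt{73}}{2}\right)^n.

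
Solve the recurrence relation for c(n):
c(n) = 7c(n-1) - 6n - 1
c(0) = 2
First-order linear with linear forcing.
Homogeneous solution: c_h(n) = A·(7)^n.
Try particular c_p(n) = pn + q. Substituting:
  pn + q = 7(p(n-1) + q) - 6n - 1.
Matching the n-coefficient: p = 7p - 6 ⇒ p = 1.
Matching constants: q = -7p + 7q - 1 ⇒ q = \frac{4}{3}.
General: c(n) = A·(7)^n + n + \frac{4}{3}.
Apply c(0) = 2: A + \frac{4}{3} = 2 ⇒ A = \frac{2}{3}.
So c(n) = \frac{2 \cdot 7^{n}}{3} + n + \frac{4}{3}.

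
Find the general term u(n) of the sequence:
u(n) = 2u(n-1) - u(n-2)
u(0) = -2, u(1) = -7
Characteristic equation: x² - 2x + 1 = 0, which is (x - (1))².
Repeated root r = 1.
General solution: u(n) = (A + Bn)·(1)^n.
From u(0) = -2: A = -2.
From u(1) = -7: (A + B)·(1) = -7 ⇒ B = -5.
So u(n) = \left(- 5 n - 2\right) \cdot (1)^n.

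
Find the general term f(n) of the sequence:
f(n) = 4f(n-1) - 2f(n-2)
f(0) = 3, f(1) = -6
Characteristic equation: x² - 4x + 2 = 0.
Discriminant Δ = (4)² + 4·(-2) = 8.
Roots r₁,₂ = (4 ± √8)/2, so r₁ = \sqrt{2} + 2, r₂ = 2 - \sqrt{2}.
General solution: f(n) = A·r₁^n + B·r₂^n.
From the initial conditions, A + B = 3 and r₁A + r₂B = -6.
Since r₁ - r₂ = √8: A = (-6 - (3)r₂)/√8 = \frac{3}{2} - 3 \sqrt{2}, and B = 3 - A = \frac{3}{2} + 3 \sqrt{2}.
So f(n) = \left(\frac{3}{2} - 3 \sqrt{2}\right)\left(\sqrt{2} + 2\right)^n + \left(\frac{3}{2} + 3 \sqrt{2}\right)\left(2 - \sqrt{2}\right)^n.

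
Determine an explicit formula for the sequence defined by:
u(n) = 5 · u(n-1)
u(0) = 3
Pure geometric recurrence with ratio 5.
By induction u(n) = u(0) · (5)^n = 3 \cdot 5^{n}.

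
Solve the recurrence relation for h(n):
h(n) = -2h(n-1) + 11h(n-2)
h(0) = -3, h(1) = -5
Characteristic equation: x² + 2x - 11 = 0.
Discriminant Δ = (-2)² + 4·(11) = 48.
Roots r₁,₂ = (-2 ± √48)/2, so r₁ = -1 + 2 \sqrt{3}, r₂ = - 2 \sqrt{3} - 1.
General solution: h(n) = A·r₁^n + B·r₂^n.
From the initial conditions, A + B = -3 and r₁A + r₂B = -5.
Since r₁ - r₂ = √48: A = (-5 - (-3)r₂)/√48 = - \frac{3}{2} - \frac{2 \sqrt{3}}{3}, and B = -3 - A = - \frac{3}{2} + \frac{2 \sqrt{3}}{3}.
So h(n) = \left(- \frac{3}{2} - \frac{2 \sqrt{3}}{3}\right)\left(-1 + 2 \sqrt{3}\right)^n + \left(- \frac{3}{2} + \frac{2 \sqrt{3}}{3}\right)\left(- 2 \sqrt{3} - 1\right)^n.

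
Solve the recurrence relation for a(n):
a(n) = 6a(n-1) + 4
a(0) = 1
First-order linear non-homogeneous.
Homogeneous solution: a_h(n) = A·(6)^n.
Try constant particular solution a_p = K: K = 6K + 4 ⇒ K = - \frac{4}{5}.
General: a(n) = A·(6)^n - \frac{4}{5}.
Apply a(0) = 1: A - \frac{4}{5} = 1 ⇒ A = \frac{9}{5}.
So a(n) = \frac{9 \cdot 6^{n}}{5} - \frac{4}{5}.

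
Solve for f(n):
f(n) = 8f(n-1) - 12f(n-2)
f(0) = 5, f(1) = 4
Characteristic equation: x² - 8x + 12 = 0, which factors as (x - (2))(x - (6)) = 0.
Roots r₁ = 2, r₂ = 6 (distinct).
General solution: f(n) = A·(2)^n + B·(6)^n.
From f(0) = 5: A + B = 5.
From f(1) = 4: 2A + 6B = 4.
Solving: A = \frac{13}{2}, B = - \frac{3}{2}.
So f(n) = \frac{13 \cdot 2^{n}}{2} - \frac{3 \cdot 6^{n}}{2}.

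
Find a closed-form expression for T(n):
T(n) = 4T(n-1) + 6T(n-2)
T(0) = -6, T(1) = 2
Characteristic equation: x² - 4x - 6 = 0.
Discriminant Δ = (4)² + 4·(6) = 40.
Roots r₁,₂ = (4 ± √40)/2, so r₁ = 2 + \sqrt{10}, r₂ = 2 - \sqrt{10}.
General solution: T(n) = A·r₁^n + B·r₂^n.
From the initial conditions, A + B = -6 and r₁A + r₂B = 2.
Since r₁ - r₂ = √40: A = (2 - (-6)r₂)/√40 = -3 + \frac{7 \sqrt{10}}{10}, and B = -6 - A = -3 - \frac{7 \sqrt{10}}{10}.
So T(n) = \left(-3 + \frac{7 \sqrt{10}}{10}\right)\left(2 + \sqrt{10}\right)^n + \left(-3 - \frac{7 \sqrt{10}}{10}\right)\left(2 - \sqrt{10}\right)^n.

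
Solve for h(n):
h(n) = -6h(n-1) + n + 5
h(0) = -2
First-order linear with linear forcing.
Homogeneous solution: h_h(n) = A·(-6)^n.
Try particular h_p(n) = pn + q. Substituting:
  pn + q = -6(p(n-1) + q) + n + 5.
Matching the n-coefficient: p = -6p + 1 ⇒ p = \frac{1}{7}.
Matching constants: q = 6p - 6q + 5 ⇒ q = \frac{41}{49}.
General: h(n) = A·(-6)^n + \frac{n}{7} + \frac{41}{49}.
Apply h(0) = -2: A + \frac{41}{49} = -2 ⇒ A = - \frac{139}{49}.
So h(n) = - \frac{139 \left(-6\right)^{n}}{49} + \frac{n}{7} + \frac{41}{49}.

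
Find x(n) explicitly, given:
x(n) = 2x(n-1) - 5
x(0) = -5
First-order linear non-homogeneous.
Homogeneous solution: x_h(n) = A·(2)^n.
Try constant particular solution x_p = K: K = 2K - 5 ⇒ K = 5.
General: x(n) = A·(2)^n + 5.
Apply x(0) = -5: A + 5 = -5 ⇒ A = -10.
So x(n) = 5 - 10 \cdot 2^{n}.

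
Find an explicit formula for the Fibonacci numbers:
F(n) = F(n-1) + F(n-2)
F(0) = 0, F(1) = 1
This is the Fibonacci sequence.
Characteristic equation: x² - x - 1 = 0; roots r₁ = \frac{1}{2} + \frac{\sqrt{5}}{2}, r₂ = \frac{1}{2} - \frac{\sqrt{5}}{2}.
General: F(n) = A·r₁^n + B·r₂^n. Solving with F(0)=0, F(1)=1 gives A = \frac{\sqrt{5}}{5}, B = - \frac{\sqrt{5}}{5}.
So F(n) = \frac{2^{- n} \sqrt{5} \left(- \left(1 - \sqrt{5}\right)^{n} + \left(1 + \sqrt{5}\right)^{n}\right)}{5}.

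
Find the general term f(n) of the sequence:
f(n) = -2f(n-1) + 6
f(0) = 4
First-order linear non-homogeneous.
Homogeneous solution: f_h(n) = A·(-2)^n.
Try constant particular solution f_p = K: K = -2K + 6 ⇒ K = 2.
General: f(n) = A·(-2)^n + 2.
Apply f(0) = 4: A + 2 = 4 ⇒ A = 2.
So f(n) = 2 \left(-2\right)^{n} + 2.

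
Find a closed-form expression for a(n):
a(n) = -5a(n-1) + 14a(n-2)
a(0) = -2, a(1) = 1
Characteristic equation: x² + 5x - 14 = 0, which factors as (x - (2))(x - (-7)) = 0.
Roots r₁ = 2, r₂ = -7 (distinct).
General solution: a(n) = A·(2)^n + B·(-7)^n.
From a(0) = -2: A + B = -2.
From a(1) = 1: 2A - 7B = 1.
Solving: A = - \frac{13}{9}, B = - \frac{5}{9}.
So a(n) = - \frac{5 \left(-7\right)^{n}}{9} - \frac{13 \cdot 2^{n}}{9}.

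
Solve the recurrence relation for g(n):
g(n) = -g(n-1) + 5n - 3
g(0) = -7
First-order linear with linear forcing.
Homogeneous solution: g_h(n) = A·(-1)^n.
Try particular g_p(n) = pn + q. Substituting:
  pn + q = -(p(n-1) + q) + 5n - 3.
Matching the n-coefficient: p = -p + 5 ⇒ p = \frac{5}{2}.
Matching constants: q = p - q - 3 ⇒ q = - \frac{1}{4}.
General: g(n) = A·(-1)^n + \frac{5 n}{2} - \frac{1}{4}.
Apply g(0) = -7: A - \frac{1}{4} = -7 ⇒ A = - \frac{27}{4}.
So g(n) = - \frac{27 \left(-1\right)^{n}}{4} + \frac{5 n}{2} - \frac{1}{4}.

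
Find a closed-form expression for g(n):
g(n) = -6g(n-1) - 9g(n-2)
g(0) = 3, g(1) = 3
Characteristic equation: x² + 6x + 9 = 0, which is (x - (-3))².
Repeated root r = -3.
General solution: g(n) = (A + Bn)·(-3)^n.
From g(0) = 3: A = 3.
From g(1) = 3: (A + B)·(-3) = 3 ⇒ B = -4.
So g(n) = \left(3 - 4 n\right) \cdot (-3)^n.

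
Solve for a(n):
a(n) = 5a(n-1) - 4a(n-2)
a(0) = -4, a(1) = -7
Characteristic equation: x² - 5x + 4 = 0, which factors as (x - (1))(x - (4)) = 0.
Roots r₁ = 1, r₂ = 4 (distinct).
General solution: a(n) = A·(1)^n + B·(4)^n.
From a(0) = -4: A + B = -4.
From a(1) = -7: A + 4B = -7.
Solving: A = -3, B = -1.
So a(n) = - 4^{n} - 3.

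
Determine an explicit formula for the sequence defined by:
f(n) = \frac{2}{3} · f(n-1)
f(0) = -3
Pure geometric recurrence with ratio \frac{2}{3}.
By induction f(n) = f(0) · (\frac{2}{3})^n = - 3 \left(\frac{2}{3}\right)^{n}.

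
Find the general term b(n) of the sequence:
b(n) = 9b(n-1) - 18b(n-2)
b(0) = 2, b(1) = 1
Characteristic equation: x² - 9x + 18 = 0, which factors as (x - (3))(x - (6)) = 0.
Roots r₁ = 3, r₂ = 6 (distinct).
General solution: b(n) = A·(3)^n + B·(6)^n.
From b(0) = 2: A + B = 2.
From b(1) = 1: 3A + 6B = 1.
Solving: A = \frac{11}{3}, B = - \frac{5}{3}.
So b(n) = \frac{11 \cdot 3^{n}}{3} - \frac{5 \cdot 6^{n}}{3}.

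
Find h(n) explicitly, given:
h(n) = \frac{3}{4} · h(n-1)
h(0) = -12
Pure geometric recurrence with ratio \frac{3}{4}.
By induction h(n) = h(0) · (\frac{3}{4})^n = - 12 \left(\frac{3}{4}\right)^{n}.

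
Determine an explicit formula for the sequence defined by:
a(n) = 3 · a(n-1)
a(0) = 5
Pure geometric recurrence with ratio 3.
By induction a(n) = a(0) · (3)^n = 5 \cdot 3^{n}.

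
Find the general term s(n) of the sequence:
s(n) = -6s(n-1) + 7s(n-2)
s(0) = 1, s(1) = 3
Characteristic equation: x² + 6x - 7 = 0, which factors as (x - (-7))(x - (1)) = 0.
Roots r₁ = -7, r₂ = 1 (distinct).
General solution: s(n) = A·(-7)^n + B·(1)^n.
From s(0) = 1: A + B = 1.
From s(1) = 3: -7A + B = 3.
Solving: A = - \frac{1}{4}, B = \frac{5}{4}.
So s(n) = \frac{5}{4} - \frac{\left(-7\right)^{n}}{4}.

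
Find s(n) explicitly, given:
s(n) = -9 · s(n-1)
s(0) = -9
Pure geometric recurrence with ratio -9.
By induction s(n) = s(0) · (-9)^n = - 9 \left(-9\right)^{n}.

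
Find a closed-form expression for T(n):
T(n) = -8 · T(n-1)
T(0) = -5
Pure geometric recurrence with ratio -8.
By induction T(n) = T(0) · (-8)^n = - 5 \left(-8\right)^{n}.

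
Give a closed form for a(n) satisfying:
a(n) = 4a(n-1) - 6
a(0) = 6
First-order linear non-homogeneous.
Homogeneous solution: a_h(n) = A·(4)^n.
Try constant particular solution a_p = K: K = 4K - 6 ⇒ K = 2.
General: a(n) = A·(4)^n + 2.
Apply a(0) = 6: A + 2 = 6 ⇒ A = 4.
So a(n) = 4 \cdot 4^{n} + 2.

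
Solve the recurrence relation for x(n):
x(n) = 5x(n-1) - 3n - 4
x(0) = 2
First-order linear with linear forcing.
Homogeneous solution: x_h(n) = A·(5)^n.
Try particular x_p(n) = pn + q. Substituting:
  pn + q = 5(p(n-1) + q) - 3n - 4.
Matching the n-coefficient: p = 5p - 3 ⇒ p = \frac{3}{4}.
Matching constants: q = -5p + 5q - 4 ⇒ q = \frac{31}{16}.
General: x(n) = A·(5)^n + \frac{3 n}{4} + \frac{31}{16}.
Apply x(0) = 2: A + \frac{31}{16} = 2 ⇒ A = \frac{1}{16}.
So x(n) = \frac{5^{n}}{16} + \frac{3 n}{4} + \frac{31}{16}.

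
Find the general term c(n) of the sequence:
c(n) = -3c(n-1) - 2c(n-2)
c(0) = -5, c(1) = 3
Characteristic equation: x² + 3x + 2 = 0, which factors as (x - (-2))(x - (-1)) = 0.
Roots r₁ = -2, r₂ = -1 (distinct).
General solution: c(n) = A·(-2)^n + B·(-1)^n.
From c(0) = -5: A + B = -5.
From c(1) = 3: -2A - B = 3.
Solving: A = 2, B = -7.
So c(n) = - 7 \left(-1\right)^{n} + 2 \left(-2\right)^{n}.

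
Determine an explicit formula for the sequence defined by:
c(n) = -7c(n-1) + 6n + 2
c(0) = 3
First-order linear with linear forcing.
Homogeneous solution: c_h(n) = A·(-7)^n.
Try particular c_p(n) = pn + q. Substituting:
  pn + q = -7(p(n-1) + q) + 6n + 2.
Matching the n-coefficient: p = -7p + 6 ⇒ p = \frac{3}{4}.
Matching constants: q = 7p - 7q + 2 ⇒ q = \frac{29}{32}.
General: c(n) = A·(-7)^n + \frac{3 n}{4} + \frac{29}{32}.
Apply c(0) = 3: A + \frac{29}{32} = 3 ⇒ A = \frac{67}{32}.
So c(n) = \frac{67 \left(-7\right)^{n}}{32} + \frac{3 n}{4} + \frac{29}{32}.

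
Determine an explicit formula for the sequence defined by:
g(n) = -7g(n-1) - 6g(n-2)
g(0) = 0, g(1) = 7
Characteristic equation: x² + 7x + 6 = 0, which factors as (x - (-6))(x - (-1)) = 0.
Roots r₁ = -6, r₂ = -1 (distinct).
General solution: g(n) = A·(-6)^n + B·(-1)^n.
From g(0) = 0: A + B = 0.
From g(1) = 7: -6A - B = 7.
Solving: A = - \frac{7}{5}, B = \frac{7}{5}.
So g(n) = \frac{7 \left(-1\right)^{n}}{5} - \frac{7 \left(-6\right)^{n}}{5}.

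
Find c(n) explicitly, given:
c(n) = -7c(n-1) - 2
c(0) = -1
First-order linear non-homogeneous.
Homogeneous solution: c_h(n) = A·(-7)^n.
Try constant particular solution c_p = K: K = -7K - 2 ⇒ K = - \frac{1}{4}.
General: c(n) = A·(-7)^n - \frac{1}{4}.
Apply c(0) = -1: A - \frac{1}{4} = -1 ⇒ A = - \frac{3}{4}.
So c(n) = - \frac{3 \left(-7\right)^{n}}{4} - \frac{1}{4}.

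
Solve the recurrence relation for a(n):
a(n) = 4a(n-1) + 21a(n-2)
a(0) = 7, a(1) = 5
Characteristic equation: x² - 4x - 21 = 0, which factors as (x - (7))(x - (-3)) = 0.
Roots r₁ = 7, r₂ = -3 (distinct).
General solution: a(n) = A·(7)^n + B·(-3)^n.
From a(0) = 7: A + B = 7.
From a(1) = 5: 7A - 3B = 5.
Solving: A = \frac{13}{5}, B = \frac{22}{5}.
So a(n) = \frac{22 \left(-3\right)^{n}}{5} + \frac{13 \cdot 7^{n}}{5}.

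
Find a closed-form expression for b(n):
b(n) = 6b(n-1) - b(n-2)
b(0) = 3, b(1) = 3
Characteristic equation: x² - 6x + 1 = 0.
Discriminant Δ = (6)² + 4·(-1) = 32.
Roots r₁,₂ = (6 ± √32)/2, so r₁ = 2 \sqrt{2} + 3, r₂ = 3 - 2 \sqrt{2}.
General solution: b(n) = A·r₁^n + B·r₂^n.
From the initial conditions, A + B = 3 and r₁A + r₂B = 3.
Since r₁ - r₂ = √32: A = (3 - (3)r₂)/√32 = \frac{3}{2} - \frac{3 \sqrt{2}}{4}, and B = 3 - A = \frac{3 \sqrt{2}}{4} + \frac{3}{2}.
So b(n) = \left(\frac{3}{2} - \frac{3 \sqrt{2}}{4}\right)\left(2 \sqrt{2} + 3\right)^n + \left(\frac{3 \sqrt{2}}{4} + \frac{3}{2}\right)\left(3 - 2 \sqrt{2}\right)^n.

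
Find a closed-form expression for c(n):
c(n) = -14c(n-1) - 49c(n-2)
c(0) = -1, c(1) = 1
Characteristic equation: x² + 14x + 49 = 0, which is (x - (-7))².
Repeated root r = -7.
General solution: c(n) = (A + Bn)·(-7)^n.
From c(0) = -1: A = -1.
From c(1) = 1: (A + B)·(-7) = 1 ⇒ B = \frac{6}{7}.
So c(n) = \left(\frac{6 n}{7} - 1\right) \cdot (-7)^n.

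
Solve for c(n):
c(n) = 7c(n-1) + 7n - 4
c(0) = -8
First-order linear with linear forcing.
Homogeneous solution: c_h(n) = A·(7)^n.
Try particular c_p(n) = pn + q. Substituting:
  pn + q = 7(p(n-1) + q) + 7n - 4.
Matching the n-coefficient: p = 7p + 7 ⇒ p = - \frac{7}{6}.
Matching constants: q = -7p + 7q - 4 ⇒ q = - \frac{25}{36}.
General: c(n) = A·(7)^n - \frac{7 n}{6} - \frac{25}{36}.
Apply c(0) = -8: A - \frac{25}{36} = -8 ⇒ A = - \frac{263}{36}.
So c(n) = - \frac{263 \cdot 7^{n}}{36} - \frac{7 n}{6} - \frac{25}{36}.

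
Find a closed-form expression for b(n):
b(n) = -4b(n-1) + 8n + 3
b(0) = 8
First-order linear with linear forcing.
Homogeneous solution: b_h(n) = A·(-4)^n.
Try particular b_p(n) = pn + q. Substituting:
  pn + q = -4(p(n-1) + q) + 8n + 3.
Matching the n-coefficient: p = -4p + 8 ⇒ p = \frac{8}{5}.
Matching constants: q = 4p - 4q + 3 ⇒ q = \frac{47}{25}.
General: b(n) = A·(-4)^n + \frac{8 n}{5} + \frac{47}{25}.
Apply b(0) = 8: A + \frac{47}{25} = 8 ⇒ A = \frac{153}{25}.
So b(n) = \frac{153 \left(-4\right)^{n}}{25} + \frac{8 n}{5} + \frac{47}{25}.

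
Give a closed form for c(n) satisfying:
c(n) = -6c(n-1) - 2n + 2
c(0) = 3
First-order linear with linear forcing.
Homogeneous solution: c_h(n) = A·(-6)^n.
Try particular c_p(n) = pn + q. Substituting:
  pn + q = -6(p(n-1) + q) - 2n + 2.
Matching the n-coefficient: p = -6p - 2 ⇒ p = - \frac{2}{7}.
Matching constants: q = 6p - 6q + 2 ⇒ q = \frac{2}{49}.
General: c(n) = A·(-6)^n - \frac{2 n}{7} + \frac{2}{49}.
Apply c(0) = 3: A + \frac{2}{49} = 3 ⇒ A = \frac{145}{49}.
So c(n) = \frac{145 \left(-6\right)^{n}}{49} - \frac{2 n}{7} + \frac{2}{49}.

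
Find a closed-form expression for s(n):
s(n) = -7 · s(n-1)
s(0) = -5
Pure geometric recurrence with ratio -7.
By induction s(n) = s(0) · (-7)^n = - 5 \left(-7\right)^{n}.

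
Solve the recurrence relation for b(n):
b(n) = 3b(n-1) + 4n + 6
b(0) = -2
First-order linear with linear forcing.
Homogeneous solution: b_h(n) = A·(3)^n.
Try particular b_p(n) = pn + q. Substituting:
  pn + q = 3(p(n-1) + q) + 4n + 6.
Matching the n-coefficient: p = 3p + 4 ⇒ p = -2.
Matching constants: q = -3p + 3q + 6 ⇒ q = -6.
General: b(n) = A·(3)^n - 2 n - 6.
Apply b(0) = -2: A - 6 = -2 ⇒ A = 4.
So b(n) = 4 \cdot 3^{n} - 2 n - 6.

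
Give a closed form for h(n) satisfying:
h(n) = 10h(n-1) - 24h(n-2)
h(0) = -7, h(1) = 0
Characteristic equation: x² - 10x + 24 = 0, which factors as (x - (4))(x - (6)) = 0.
Roots r₁ = 4, r₂ = 6 (distinct).
General solution: h(n) = A·(4)^n + B·(6)^n.
From h(0) = -7: A + B = -7.
From h(1) = 0: 4A + 6B = 0.
Solving: A = -21, B = 14.
So h(n) = - 21 \cdot 4^{n} + 14 \cdot 6^{n}.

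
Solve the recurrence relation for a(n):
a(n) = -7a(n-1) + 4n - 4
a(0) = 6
First-order linear with linear forcing.
Homogeneous solution: a_h(n) = A·(-7)^n.
Try particular a_p(n) = pn + q. Substituting:
  pn + q = -7(p(n-1) + q) + 4n - 4.
Matching the n-coefficient: p = -7p + 4 ⇒ p = \frac{1}{2}.
Matching constants: q = 7p - 7q - 4 ⇒ q = - \frac{1}{16}.
General: a(n) = A·(-7)^n + \frac{n}{2} - \frac{1}{16}.
Apply a(0) = 6: A - \frac{1}{16} = 6 ⇒ A = \frac{97}{16}.
So a(n) = \frac{97 \left(-7\right)^{n}}{16} + \frac{n}{2} - \frac{1}{16}.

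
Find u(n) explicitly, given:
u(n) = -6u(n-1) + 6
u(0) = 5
First-order linear non-homogeneous.
Homogeneous solution: u_h(n) = A·(-6)^n.
Try constant particular solution u_p = K: K = -6K + 6 ⇒ K = \frac{6}{7}.
General: u(n) = A·(-6)^n + \frac{6}{7}.
Apply u(0) = 5: A + \frac{6}{7} = 5 ⇒ A = \frac{29}{7}.
So u(n) = \frac{29 \left(-6\right)^{n}}{7} + \frac{6}{7}.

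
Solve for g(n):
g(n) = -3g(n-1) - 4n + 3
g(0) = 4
First-order linear with linear forcing.
Homogeneous solution: g_h(n) = A·(-3)^n.
Try particular g_p(n) = pn + q. Substituting:
  pn + q = -3(p(n-1) + q) - 4n + 3.
Matching the n-coefficient: p = -3p - 4 ⇒ p = -1.
Matching constants: q = 3p - 3q + 3 ⇒ q = 0.
General: g(n) = A·(-3)^n - n + 0.
Apply g(0) = 4: A + 0 = 4 ⇒ A = 4.
So g(n) = 4 \left(-3\right)^{n} - n.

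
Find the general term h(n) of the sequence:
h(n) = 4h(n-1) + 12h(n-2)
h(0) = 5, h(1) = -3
Characteristic equation: x² - 4x - 12 = 0, which factors as (x - (-2))(x - (6)) = 0.
Roots r₁ = -2, r₂ = 6 (distinct).
General solution: h(n) = A·(-2)^n + B·(6)^n.
From h(0) = 5: A + B = 5.
From h(1) = -3: -2A + 6B = -3.
Solving: A = \frac{33}{8}, B = \frac{7}{8}.
So h(n) = \frac{33 \left(-2\right)^{n}}{8} + \frac{7 \cdot 6^{n}}{8}.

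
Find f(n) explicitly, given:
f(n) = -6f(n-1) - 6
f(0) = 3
First-order linear non-homogeneous.
Homogeneous solution: f_h(n) = A·(-6)^n.
Try constant particular solution f_p = K: K = -6K - 6 ⇒ K = - \frac{6}{7}.
General: f(n) = A·(-6)^n - \frac{6}{7}.
Apply f(0) = 3: A - \frac{6}{7} = 3 ⇒ A = \frac{27}{7}.
So f(n) = \frac{27 \left(-6\right)^{n}}{7} - \frac{6}{7}.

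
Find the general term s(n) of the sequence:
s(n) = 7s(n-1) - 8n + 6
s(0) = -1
First-order linear with linear forcing.
Homogeneous solution: s_h(n) = A·(7)^n.
Try particular s_p(n) = pn + q. Substituting:
  pn + q = 7(p(n-1) + q) - 8n + 6.
Matching the n-coefficient: p = 7p - 8 ⇒ p = \frac{4}{3}.
Matching constants: q = -7p + 7q + 6 ⇒ q = \frac{5}{9}.
General: s(n) = A·(7)^n + \frac{4 n}{3} + \frac{5}{9}.
Apply s(0) = -1: A + \frac{5}{9} = -1 ⇒ A = - \frac{14}{9}.
So s(n) = - \frac{14 \cdot 7^{n}}{9} + \frac{4 n}{3} + \frac{5}{9}.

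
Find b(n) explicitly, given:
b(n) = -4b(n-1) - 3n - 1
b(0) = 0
First-order linear with linear forcing.
Homogeneous solution: b_h(n) = A·(-4)^n.
Try particular b_p(n) = pn + q. Substituting:
  pn + q = -4(p(n-1) + q) - 3n - 1.
Matching the n-coefficient: p = -4p - 3 ⇒ p = - \frac{3}{5}.
Matching constants: q = 4p - 4q - 1 ⇒ q = - \frac{17}{25}.
General: b(n) = A·(-4)^n - \frac{3 n}{5} - \frac{17}{25}.
Apply b(0) = 0: A - \frac{17}{25} = 0 ⇒ A = \frac{17}{25}.
So b(n) = \frac{17 \left(-4\right)^{n}}{25} - \frac{3 n}{5} - \frac{17}{25}.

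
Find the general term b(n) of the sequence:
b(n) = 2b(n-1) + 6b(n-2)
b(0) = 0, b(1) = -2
Characteristic equation: x² - 2x - 6 = 0.
Discriminant Δ = (2)² + 4·(6) = 28.
Roots r₁,₂ = (2 ± √28)/2, so r₁ = 1 + \sqrt{7}, r₂ = 1 - \sqrt{7}.
General solution: b(n) = A·r₁^n + B·r₂^n.
From the initial conditions, A + B = 0 and r₁A + r₂B = -2.
Since r₁ - r₂ = √28: A = (-2 - (0)r₂)/√28 = - \frac{\sqrt{7}}{7}, and B = 0 - A = \frac{\sqrt{7}}{7}.
So b(n) = \left(- \frac{\sqrt{7}}{7}\right)\left(1 + \sqrt{7}\right)^n + \left(\frac{\sqrt{7}}{7}\right)\left(1 - \sqrt{7}\right)^n.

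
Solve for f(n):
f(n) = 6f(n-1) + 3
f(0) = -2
First-order linear non-homogeneous.
Homogeneous solution: f_h(n) = A·(6)^n.
Try constant particular solution f_p = K: K = 6K + 3 ⇒ K = - \frac{3}{5}.
General: f(n) = A·(6)^n - \frac{3}{5}.
Apply f(0) = -2: A - \frac{3}{5} = -2 ⇒ A = - \frac{7}{5}.
So f(n) = - \frac{7 \cdot 6^{n}}{5} - \frac{3}{5}.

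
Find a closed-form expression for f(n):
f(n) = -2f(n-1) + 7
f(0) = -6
First-order linear non-homogeneous.
Homogeneous solution: f_h(n) = A·(-2)^n.
Try constant particular solution f_p = K: K = -2K + 7 ⇒ K = \frac{7}{3}.
General: f(n) = A·(-2)^n + \frac{7}{3}.
Apply f(0) = -6: A + \frac{7}{3} = -6 ⇒ A = - \frac{25}{3}.
So f(n) = \frac{7}{3} - \frac{25 \left(-2\right)^{n}}{3}.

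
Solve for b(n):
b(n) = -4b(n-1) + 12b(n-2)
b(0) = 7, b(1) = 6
Characteristic equation: x² + 4x - 12 = 0, which factors as (x - (2))(x - (-6)) = 0.
Roots r₁ = 2, r₂ = -6 (distinct).
General solution: b(n) = A·(2)^n + B·(-6)^n.
From b(0) = 7: A + B = 7.
From b(1) = 6: 2A - 6B = 6.
Solving: A = 6, B = 1.
So b(n) = \left(-6\right)^{n} + 6 \cdot 2^{n}.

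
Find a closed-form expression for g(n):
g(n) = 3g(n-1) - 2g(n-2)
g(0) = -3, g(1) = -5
Characteristic equation: x² - 3x + 2 = 0, which factors as (x - (2))(x - (1)) = 0.
Roots r₁ = 2, r₂ = 1 (distinct).
General solution: g(n) = A·(2)^n + B·(1)^n.
From g(0) = -3: A + B = -3.
From g(1) = -5: 2A + B = -5.
Solving: A = -2, B = -1.
So g(n) = - 2 \cdot 2^{n} - 1.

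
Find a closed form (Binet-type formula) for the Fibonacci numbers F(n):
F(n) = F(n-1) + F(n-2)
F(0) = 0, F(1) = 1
This is the Fibonacci sequence.
Characteristic equation: x² - x - 1 = 0; roots r₁ = \frac{1}{2} + \frac{\sqrt{5}}{2}, r₂ = \frac{1}{2} - \frac{\sqrt{5}}{2}.
General: F(n) = A·r₁^n + B·r₂^n. Solving with F(0)=0, F(1)=1 gives A = \frac{\sqrt{5}}{5}, B = - \frac{\sqrt{5}}{5}.
So F(n) = \frac{2^{- n} \sqrt{5} \left(- \left(1 - \sqrt{5}\right)^{n} + \left(1 + \sqrt{5}\right)^{n}\right)}{5}.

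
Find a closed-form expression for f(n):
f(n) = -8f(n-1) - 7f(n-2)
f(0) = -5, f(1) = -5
Characteristic equation: x² + 8x + 7 = 0, which factors as (x - (-1))(x - (-7)) = 0.
Roots r₁ = -1, r₂ = -7 (distinct).
General solution: f(n) = A·(-1)^n + B·(-7)^n.
From f(0) = -5: A + B = -5.
From f(1) = -5: -A - 7B = -5.
Solving: A = - \frac{20}{3}, B = \frac{5}{3}.
So f(n) = - \frac{20 \left(-1\right)^{n}}{3} + \frac{5 \left(-7\right)^{n}}{3}.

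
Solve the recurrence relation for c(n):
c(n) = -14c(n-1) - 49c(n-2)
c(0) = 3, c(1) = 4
Characteristic equation: x² + 14x + 49 = 0, which is (x - (-7))².
Repeated root r = -7.
General solution: c(n) = (A + Bn)·(-7)^n.
From c(0) = 3: A = 3.
From c(1) = 4: (A + B)·(-7) = 4 ⇒ B = - \frac{25}{7}.
So c(n) = \left(3 - \frac{25 n}{7}\right) \cdot (-7)^n.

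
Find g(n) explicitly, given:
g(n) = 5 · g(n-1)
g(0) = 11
Pure geometric recurrence with ratio 5.
By induction g(n) = g(0) · (5)^n = 11 \cdot 5^{n}.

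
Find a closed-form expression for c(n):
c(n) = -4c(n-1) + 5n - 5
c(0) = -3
First-order linear with linear forcing.
Homogeneous solution: c_h(n) = A·(-4)^n.
Try particular c_p(n) = pn + q. Substituting:
  pn + q = -4(p(n-1) + q) + 5n - 5.
Matching the n-coefficient: p = -4p + 5 ⇒ p = 1.
Matching constants: q = 4p - 4q - 5 ⇒ q = - \frac{1}{5}.
General: c(n) = A·(-4)^n + n - \frac{1}{5}.
Apply c(0) = -3: A - \frac{1}{5} = -3 ⇒ A = - \frac{14}{5}.
So c(n) = - \frac{14 \left(-4\right)^{n}}{5} + n - \frac{1}{5}.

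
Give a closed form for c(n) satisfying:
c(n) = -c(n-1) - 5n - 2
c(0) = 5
First-order linear with linear forcing.
Homogeneous solution: c_h(n) = A·(-1)^n.
Try particular c_p(n) = pn + q. Substituting:
  pn + q = -(p(n-1) + q) - 5n - 2.
Matching the n-coefficient: p = -p - 5 ⇒ p = - \frac{5}{2}.
Matching constants: q = p - q - 2 ⇒ q = - \frac{9}{4}.
General: c(n) = A·(-1)^n - \frac{5 n}{2} - \frac{9}{4}.
Apply c(0) = 5: A - \frac{9}{4} = 5 ⇒ A = \frac{29}{4}.
So c(n) = \frac{29 \left(-1\right)^{n}}{4} - \frac{5 n}{2} - \frac{9}{4}.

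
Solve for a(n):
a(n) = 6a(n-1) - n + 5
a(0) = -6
First-order linear with linear forcing.
Homogeneous solution: a_h(n) = A·(6)^n.
Try particular a_p(n) = pn + q. Substituting:
  pn + q = 6(p(n-1) + q) - n + 5.
Matching the n-coefficient: p = 6p - 1 ⇒ p = \frac{1}{5}.
Matching constants: q = -6p + 6q + 5 ⇒ q = - \frac{19}{25}.
General: a(n) = A·(6)^n + \frac{n}{5} - \frac{19}{25}.
Apply a(0) = -6: A - \frac{19}{25} = -6 ⇒ A = - \frac{131}{25}.
So a(n) = - \frac{131 \cdot 6^{n}}{25} + \frac{n}{5} - \frac{19}{25}.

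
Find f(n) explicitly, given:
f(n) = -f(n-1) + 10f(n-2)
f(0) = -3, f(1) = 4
Characteristic equation: x² + x - 10 = 0.
Discriminant Δ = (-1)² + 4·(10) = 41.
Roots r₁,₂ = (-1 ± √41)/2, so r₁ = - \frac{1}{2} + \frac{\sqrt{41}}{2}, r₂ = - \frac{\sqrt{41}}{2} - \frac{1}{2}.
General solution: f(n) = A·r₁^n + B·r₂^n.
From the initial conditions, A + B = -3 and r₁A + r₂B = 4.
Since r₁ - r₂ = √41: A = (4 - (-3)r₂)/√41 = - \frac{3}{2} + \frac{5 \sqrt{41}}{82}, and B = -3 - A = - \frac{3}{2} - \frac{5 \sqrt{41}}{82}.
So f(n) = \left(- \frac{3}{2} + \frac{5 \sqrt{41}}{82}\right)\left(- \frac{1}{2} + \frac{\sqrt{41}}{2}\right)^n + \left(- \frac{3}{2} - \frac{5 \sqrt{41}}{82}\right)\left(- \frac{\sqrt{41}}{2} - \frac{1}{2}\right)^n.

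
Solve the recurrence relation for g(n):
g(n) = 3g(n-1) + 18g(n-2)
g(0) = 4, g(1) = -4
Characteristic equation: x² - 3x - 18 = 0, which factors as (x - (-3))(x - (6)) = 0.
Roots r₁ = -3, r₂ = 6 (distinct).
General solution: g(n) = A·(-3)^n + B·(6)^n.
From g(0) = 4: A + B = 4.
From g(1) = -4: -3A + 6B = -4.
Solving: A = \frac{28}{9}, B = \frac{8}{9}.
So g(n) = \frac{28 \left(-3\right)^{n}}{9} + \frac{8 \cdot 6^{n}}{9}.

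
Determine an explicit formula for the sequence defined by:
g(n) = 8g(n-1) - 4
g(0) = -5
First-order linear non-homogeneous.
Homogeneous solution: g_h(n) = A·(8)^n.
Try constant particular solution g_p = K: K = 8K - 4 ⇒ K = \frac{4}{7}.
General: g(n) = A·(8)^n + \frac{4}{7}.
Apply g(0) = -5: A + \frac{4}{7} = -5 ⇒ A = - \frac{39}{7}.
So g(n) = \frac{4}{7} - \frac{39 \cdot 8^{n}}{7}.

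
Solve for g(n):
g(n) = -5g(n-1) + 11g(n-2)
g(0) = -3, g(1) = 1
Characteristic equation: x² + 5x - 11 = 0.
Discriminant Δ = (-5)² + 4·(11) = 69.
Roots r₁,₂ = (-5 ± √69)/2, so r₁ = - \frac{5}{2} + \frac{\sqrt{69}}{2}, r₂ = - \frac{\sqrt{69}}{2} - \frac{5}{2}.
General solution: g(n) = A·r₁^n + B·r₂^n.
From the initial conditions, A + B = -3 and r₁A + r₂B = 1.
Since r₁ - r₂ = √69: A = (1 - (-3)r₂)/√69 = - \frac{3}{2} - \frac{13 \sqrt{69}}{138}, and B = -3 - A = - \frac{3}{2} + \frac{13 \sqrt{69}}{138}.
So g(n) = \left(- \frac{3}{2} - \frac{13 \sqrt{69}}{138}\right)\left(- \frac{5}{2} + \frac{\sqrt{69}}{2}\right)^n + \left(- \frac{3}{2} + \frac{13 \sqrt{69}}{138}\right)\left(- \frac{\sqrt{69}}{2} - \frac{5}{2}\right)^n.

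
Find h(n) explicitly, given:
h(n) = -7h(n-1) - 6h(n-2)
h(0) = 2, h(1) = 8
Characteristic equation: x² + 7x + 6 = 0, which factors as (x - (-1))(x - (-6)) = 0.
Roots r₁ = -1, r₂ = -6 (distinct).
General solution: h(n) = A·(-1)^n + B·(-6)^n.
From h(0) = 2: A + B = 2.
From h(1) = 8: -A - 6B = 8.
Solving: A = 4, B = -2.
So h(n) = 4 \left(-1\right)^{n} - 2 \left(-6\right)^{n}.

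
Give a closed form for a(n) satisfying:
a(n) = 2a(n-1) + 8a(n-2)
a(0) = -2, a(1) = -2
Characteristic equation: x² - 2x - 8 = 0, which factors as (x - (4))(x - (-2)) = 0.
Roots r₁ = 4, r₂ = -2 (distinct).
General solution: a(n) = A·(4)^n + B·(-2)^n.
From a(0) = -2: A + B = -2.
From a(1) = -2: 4A - 2B = -2.
Solving: A = -1, B = -1.
So a(n) = - \left(-2\right)^{n} - 4^{n}.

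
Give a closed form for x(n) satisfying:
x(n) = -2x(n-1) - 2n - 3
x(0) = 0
First-order linear with linear forcing.
Homogeneous solution: x_h(n) = A·(-2)^n.
Try particular x_p(n) = pn + q. Substituting:
  pn + q = -2(p(n-1) + q) - 2n - 3.
Matching the n-coefficient: p = -2p - 2 ⇒ p = - \frac{2}{3}.
Matching constants: q = 2p - 2q - 3 ⇒ q = - \frac{13}{9}.
General: x(n) = A·(-2)^n - \frac{2 n}{3} - \frac{13}{9}.
Apply x(0) = 0: A - \frac{13}{9} = 0 ⇒ A = \frac{13}{9}.
So x(n) = \frac{13 \left(-2\right)^{n}}{9} - \frac{2 n}{3} - \frac{13}{9}.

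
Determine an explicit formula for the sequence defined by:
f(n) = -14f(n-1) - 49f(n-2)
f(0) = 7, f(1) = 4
Characteristic equation: x² + 14x + 49 = 0, which is (x - (-7))².
Repeated root r = -7.
General solution: f(n) = (A + Bn)·(-7)^n.
From f(0) = 7: A = 7.
From f(1) = 4: (A + B)·(-7) = 4 ⇒ B = - \frac{53}{7}.
So f(n) = \left(7 - \frac{53 n}{7}\right) \cdot (-7)^n.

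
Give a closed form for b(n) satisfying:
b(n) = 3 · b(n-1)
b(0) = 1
Pure geometric recurrence with ratio 3.
By induction b(n) = b(0) · (3)^n = 3^{n}.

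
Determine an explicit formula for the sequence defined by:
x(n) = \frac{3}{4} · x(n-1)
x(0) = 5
Pure geometric recurrence with ratio \frac{3}{4}.
By induction x(n) = x(0) · (\frac{3}{4})^n = 5 \left(\frac{3}{4}\right)^{n}.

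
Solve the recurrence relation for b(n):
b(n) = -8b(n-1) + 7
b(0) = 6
First-order linear non-homogeneous.
Homogeneous solution: b_h(n) = A·(-8)^n.
Try constant particular solution b_p = K: K = -8K + 7 ⇒ K = \frac{7}{9}.
General: b(n) = A·(-8)^n + \frac{7}{9}.
Apply b(0) = 6: A + \frac{7}{9} = 6 ⇒ A = \frac{47}{9}.
So b(n) = \frac{47 \left(-8\right)^{n}}{9} + \frac{7}{9}.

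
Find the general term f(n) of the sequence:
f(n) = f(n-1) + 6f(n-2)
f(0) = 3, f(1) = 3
Characteristic equation: x² - x - 6 = 0, which factors as (x - (3))(x - (-2)) = 0.
Roots r₁ = 3, r₂ = -2 (distinct).
General solution: f(n) = A·(3)^n + B·(-2)^n.
From f(0) = 3: A + B = 3.
From f(1) = 3: 3A - 2B = 3.
Solving: A = \frac{9}{5}, B = \frac{6}{5}.
So f(n) = \frac{6 \left(-2\right)^{n}}{5} + \frac{9 \cdot 3^{n}}{5}.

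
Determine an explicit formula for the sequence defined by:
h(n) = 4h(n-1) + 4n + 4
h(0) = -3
First-order linear with linear forcing.
Homogeneous solution: h_h(n) = A·(4)^n.
Try particular h_p(n) = pn + q. Substituting:
  pn + q = 4(p(n-1) + q) + 4n + 4.
Matching the n-coefficient: p = 4p + 4 ⇒ p = - \frac{4}{3}.
Matching constants: q = -4p + 4q + 4 ⇒ q = - \frac{28}{9}.
General: h(n) = A·(4)^n - \frac{4 n}{3} - \frac{28}{9}.
Apply h(0) = -3: A - \frac{28}{9} = -3 ⇒ A = \frac{1}{9}.
So h(n) = \frac{4^{n}}{9} - \frac{4 n}{3} - \frac{28}{9}.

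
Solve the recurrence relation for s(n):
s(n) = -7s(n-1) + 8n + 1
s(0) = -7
First-order linear with linear forcing.
Homogeneous solution: s_h(n) = A·(-7)^n.
Try particular s_p(n) = pn + q. Substituting:
  pn + q = -7(p(n-1) + q) + 8n + 1.
Matching the n-coefficient: p = -7p + 8 ⇒ p = 1.
Matching constants: q = 7p - 7q + 1 ⇒ q = 1.
General: s(n) = A·(-7)^n + n + 1.
Apply s(0) = -7: A + 1 = -7 ⇒ A = -8.
So s(n) = - 8 \left(-7\right)^{n} + n + 1.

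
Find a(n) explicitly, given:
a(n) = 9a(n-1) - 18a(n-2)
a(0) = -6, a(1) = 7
Characteristic equation: x² - 9x + 18 = 0, which factors as (x - (6))(x - (3)) = 0.
Roots r₁ = 6, r₂ = 3 (distinct).
General solution: a(n) = A·(6)^n + B·(3)^n.
From a(0) = -6: A + B = -6.
From a(1) = 7: 6A + 3B = 7.
Solving: A = \frac{25}{3}, B = - \frac{43}{3}.
So a(n) = - \frac{43 \cdot 3^{n}}{3} + \frac{25 \cdot 6^{n}}{3}.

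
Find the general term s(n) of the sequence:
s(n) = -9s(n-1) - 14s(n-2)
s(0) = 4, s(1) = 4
Characteristic equation: x² + 9x + 14 = 0, which factors as (x - (-7))(x - (-2)) = 0.
Roots r₁ = -7, r₂ = -2 (distinct).
General solution: s(n) = A·(-7)^n + B·(-2)^n.
From s(0) = 4: A + B = 4.
From s(1) = 4: -7A - 2B = 4.
Solving: A = - \frac{12}{5}, B = \frac{32}{5}.
So s(n) = \frac{32 \left(-2\right)^{n}}{5} - \frac{12 \left(-7\right)^{n}}{5}.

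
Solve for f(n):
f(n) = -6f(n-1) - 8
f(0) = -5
First-order linear non-homogeneous.
Homogeneous solution: f_h(n) = A·(-6)^n.
Try constant particular solution f_p = K: K = -6K - 8 ⇒ K = - \frac{8}{7}.
General: f(n) = A·(-6)^n - \frac{8}{7}.
Apply f(0) = -5: A - \frac{8}{7} = -5 ⇒ A = - \frac{27}{7}.
So f(n) = - \frac{27 \left(-6\right)^{n}}{7} - \frac{8}{7}.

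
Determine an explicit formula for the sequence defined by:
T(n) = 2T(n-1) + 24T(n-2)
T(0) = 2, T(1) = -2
Characteristic equation: x² - 2x - 24 = 0, which factors as (x - (6))(x - (-4)) = 0.
Roots r₁ = 6, r₂ = -4 (distinct).
General solution: T(n) = A·(6)^n + B·(-4)^n.
From T(0) = 2: A + B = 2.
From T(1) = -2: 6A - 4B = -2.
Solving: A = \frac{3}{5}, B = \frac{7}{5}.
So T(n) = \frac{7 \left(-4\right)^{n}}{5} + \frac{3 \cdot 6^{n}}{5}.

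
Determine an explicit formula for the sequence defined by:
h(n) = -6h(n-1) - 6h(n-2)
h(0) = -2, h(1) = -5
Characteristic equation: x² + 6x + 6 = 0.
Discriminant Δ = (-6)² + 4·(-6) = 12.
Roots r₁,₂ = (-6 ± √12)/2, so r₁ = -3 + \sqrt{3}, r₂ = -3 - \sqrt{3}.
General solution: h(n) = A·r₁^n + B·r₂^n.
From the initial conditions, A + B = -2 and r₁A + r₂B = -5.
Since r₁ - r₂ = √12: A = (-5 - (-2)r₂)/√12 = - \frac{11 \sqrt{3}}{6} - 1, and B = -2 - A = -1 + \frac{11 \sqrt{3}}{6}.
So h(n) = \left(- \frac{11 \sqrt{3}}{6} - 1\right)\left(-3 + \sqrt{3}\right)^n + \left(-1 + \frac{11 \sqrt{3}}{6}\right)\left(-3 - \sqrt{3}\right)^n.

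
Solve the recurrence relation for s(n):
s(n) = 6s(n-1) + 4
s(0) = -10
First-order linear non-homogeneous.
Homogeneous solution: s_h(n) = A·(6)^n.
Try constant particular solution s_p = K: K = 6K + 4 ⇒ K = - \frac{4}{5}.
General: s(n) = A·(6)^n - \frac{4}{5}.
Apply s(0) = -10: A - \frac{4}{5} = -10 ⇒ A = - \frac{46}{5}.
So s(n) = - \frac{46 \cdot 6^{n}}{5} - \frac{4}{5}.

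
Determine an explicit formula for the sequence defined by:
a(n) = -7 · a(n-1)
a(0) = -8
Pure geometric recurrence with ratio -7.
By induction a(n) = a(0) · (-7)^n = - 8 \left(-7\right)^{n}.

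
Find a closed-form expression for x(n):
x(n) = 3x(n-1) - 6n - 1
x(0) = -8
First-order linear with linear forcing.
Homogeneous solution: x_h(n) = A·(3)^n.
Try particular x_p(n) = pn + q. Substituting:
  pn + q = 3(p(n-1) + q) - 6n - 1.
Matching the n-coefficient: p = 3p - 6 ⇒ p = 3.
Matching constants: q = -3p + 3q - 1 ⇒ q = 5.
General: x(n) = A·(3)^n + 3 n + 5.
Apply x(0) = -8: A + 5 = -8 ⇒ A = -13.
So x(n) = - 13 \cdot 3^{n} + 3 n + 5.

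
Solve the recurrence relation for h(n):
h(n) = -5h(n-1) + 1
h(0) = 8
First-order linear non-homogeneous.
Homogeneous solution: h_h(n) = A·(-5)^n.
Try constant particular solution h_p = K: K = -5K + 1 ⇒ K = \frac{1}{6}.
General: h(n) = A·(-5)^n + \frac{1}{6}.
Apply h(0) = 8: A + \frac{1}{6} = 8 ⇒ A = \frac{47}{6}.
So h(n) = \frac{47 \left(-5\right)^{n}}{6} + \frac{1}{6}.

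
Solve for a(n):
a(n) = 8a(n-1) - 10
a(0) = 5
First-order linear non-homogeneous.
Homogeneous solution: a_h(n) = A·(8)^n.
Try constant particular solution a_p = K: K = 8K - 10 ⇒ K = \frac{10}{7}.
General: a(n) = A·(8)^n + \frac{10}{7}.
Apply a(0) = 5: A + \frac{10}{7} = 5 ⇒ A = \frac{25}{7}.
So a(n) = \frac{25 \cdot 8^{n}}{7} + \frac{10}{7}.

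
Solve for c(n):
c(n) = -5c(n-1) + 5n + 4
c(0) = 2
First-order linear with linear forcing.
Homogeneous solution: c_h(n) = A·(-5)^n.
Try particular c_p(n) = pn + q. Substituting:
  pn + q = -5(p(n-1) + q) + 5n + 4.
Matching the n-coefficient: p = -5p + 5 ⇒ p = \frac{5}{6}.
Matching constants: q = 5p - 5q + 4 ⇒ q = \frac{49}{36}.
General: c(n) = A·(-5)^n + \frac{5 n}{6} + \frac{49}{36}.
Apply c(0) = 2: A + \frac{49}{36} = 2 ⇒ A = \frac{23}{36}.
So c(n) = \frac{23 \left(-5\right)^{n}}{36} + \frac{5 n}{6} + \frac{49}{36}.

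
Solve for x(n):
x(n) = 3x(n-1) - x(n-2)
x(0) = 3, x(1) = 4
Characteristic equation: x² - 3x + 1 = 0.
Discriminant Δ = (3)² + 4·(-1) = 5.
Roots r₁,₂ = (3 ± √5)/2, so r₁ = \frac{\sqrt{5}}{2} + \frac{3}{2}, r₂ = \frac{3}{2} - \frac{\sqrt{5}}{2}.
General solution: x(n) = A·r₁^n + B·r₂^n.
From the initial conditions, A + B = 3 and r₁A + r₂B = 4.
Since r₁ - r₂ = √5: A = (4 - (3)r₂)/√5 = \frac{3}{2} - \frac{\sqrt{5}}{10}, and B = 3 - A = \frac{\sqrt{5}}{10} + \frac{3}{2}.
So x(n) = \left(\frac{3}{2} - \frac{\sqrt{5}}{10}\right)\left(\frac{\sqrt{5}}{2} + \frac{3}{2}\right)^n + \left(\frac{\sqrt{5}}{10} + \frac{3}{2}\right)\left(\frac{3}{2} - \frac{\sqrt{5}}{2}\right)^n.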